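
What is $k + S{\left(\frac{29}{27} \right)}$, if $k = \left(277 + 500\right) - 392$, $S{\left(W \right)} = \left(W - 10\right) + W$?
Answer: $\frac{10183}{27} \approx 377.15$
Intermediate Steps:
$S{\left(W \right)} = -10 + 2 W$ ($S{\left(W \right)} = \left(-10 + W\right) + W = -10 + 2 W$)
$k = 385$ ($k = 777 - 392 = 385$)
$k + S{\left(\frac{29}{27} \right)} = 385 - \left(10 - 2 \cdot \frac{29}{27}\right) = 385 - \left(10 - 2 \cdot 29 \cdot \frac{1}{27}\right) = 385 + \left(-10 + 2 \cdot \frac{29}{27}\right) = 385 + \left(-10 + \frac{58}{27}\right) = 385 - \frac{212}{27} = \frac{10183}{27}$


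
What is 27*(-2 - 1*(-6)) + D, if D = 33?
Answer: 141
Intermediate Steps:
27*(-2 - 1*(-6)) + D = 27*(-2 - 1*(-6)) + 33 = 27*(-2 + 6) + 33 = 27*4 + 33 = 108 + 33 = 141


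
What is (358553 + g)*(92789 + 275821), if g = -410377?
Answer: -19102844640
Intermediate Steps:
(358553 + g)*(92789 + 275821) = (358553 - 410377)*(92789 + 275821) = -51824*368610 = -19102844640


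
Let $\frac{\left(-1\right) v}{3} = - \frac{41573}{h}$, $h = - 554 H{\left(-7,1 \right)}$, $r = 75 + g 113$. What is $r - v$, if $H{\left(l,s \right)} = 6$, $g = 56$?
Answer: $\frac{7136097}{1108} \approx 6440.5$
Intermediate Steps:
$r = 6403$ ($r = 75 + 56 \cdot 113 = 75 + 6328 = 6403$)
$h = -3324$ ($h = \left(-554\right) 6 = -3324$)
$v = - \frac{41573}{1108}$ ($v = - 3 \left(- \frac{41573}{-3324}\right) = - 3 \left(\left(-41573\right) \left(- \frac{1}{3324}\right)\right) = \left(-3\right) \frac{41573}{3324} = - \frac{41573}{1108} \approx -37.521$)
$r - v = 6403 - - \frac{41573}{1108} = 6403 + \frac{41573}{1108} = \frac{7136097}{1108}$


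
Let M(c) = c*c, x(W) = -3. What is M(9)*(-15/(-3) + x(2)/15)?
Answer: 1944/5 ≈ 388.80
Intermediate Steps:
M(c) = c²
M(9)*(-15/(-3) + x(2)/15) = 9²*(-15/(-3) - 3/15) = 81*(-15*(-⅓) - 3*1/15) = 81*(5 - ⅕) = 81*(24/5) = 1944/5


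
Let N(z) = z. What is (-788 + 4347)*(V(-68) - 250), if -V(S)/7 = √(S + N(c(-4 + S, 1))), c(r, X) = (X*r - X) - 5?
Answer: -889750 - 24913*I*√146 ≈ -8.8975e+5 - 3.0103e+5*I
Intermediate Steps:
c(r, X) = -5 - X + X*r (c(r, X) = (-X + X*r) - 5 = -5 - X + X*r)
V(S) = -7*√(-10 + 2*S) (V(S) = -7*√(S + (-5 - 1*1 + 1*(-4 + S))) = -7*√(S + (-5 - 1 + (-4 + S))) = -7*√(S + (-10 + S)) = -7*√(-10 + 2*S))
(-788 + 4347)*(V(-68) - 250) = (-788 + 4347)*(-7*√(-10 + 2*(-68)) - 250) = 3559*(-7*√(-10 - 136) - 250) = 3559*(-7*I*√146 - 250) = 3559*(-250 - 7*I*√146) = -889750 - 24913*I*√146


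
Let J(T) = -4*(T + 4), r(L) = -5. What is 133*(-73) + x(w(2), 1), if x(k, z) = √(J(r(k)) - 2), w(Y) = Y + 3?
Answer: -9709 + √2 ≈ -9707.6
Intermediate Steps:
w(Y) = 3 + Y
J(T) = -16 - 4*T (J(T) = -4*(4 + T) = -16 - 4*T)
x(k, z) = √2 (x(k, z) = √((-16 - 4*(-5)) - 2) = √((-16 + 20) - 2) = √(4 - 2) = √2)
133*(-73) + x(w(2), 1) = 133*(-73) + √2 = -9709 + √2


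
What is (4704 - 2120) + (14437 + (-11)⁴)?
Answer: 31662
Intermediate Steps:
(4704 - 2120) + (14437 + (-11)⁴) = 2584 + (14437 + 14641) = 2584 + 29078 = 31662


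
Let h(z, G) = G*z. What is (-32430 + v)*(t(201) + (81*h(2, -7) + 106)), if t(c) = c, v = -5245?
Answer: 31157225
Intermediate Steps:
(-32430 + v)*(t(201) + (81*h(2, -7) + 106)) = (-32430 - 5245)*(201 + (81*(-7*2) + 106)) = -37675*(201 + (81*(-14) + 106)) = -37675*(201 + (-1134 + 106)) = -37675*(201 - 1028) = -37675*(-827) = 31157225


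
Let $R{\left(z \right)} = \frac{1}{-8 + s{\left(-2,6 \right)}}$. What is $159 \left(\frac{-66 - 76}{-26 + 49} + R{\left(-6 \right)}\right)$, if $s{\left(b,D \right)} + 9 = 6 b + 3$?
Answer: $- \frac{590685}{598} \approx -987.77$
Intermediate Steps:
$s{\left(b,D \right)} = -6 + 6 b$ ($s{\left(b,D \right)} = -9 + \left(6 b + 3\right) = -9 + \left(3 + 6 b\right) = -6 + 6 b$)
$R{\left(z \right)} = - \frac{1}{26}$ ($R{\left(z \right)} = \frac{1}{-8 + \left(-6 + 6 \left(-2\right)\right)} = \frac{1}{-8 - 18} = \frac{1}{-26} = - \frac{1}{26}$)
$159 \left(\frac{-66 - 76}{-26 + 49} + R{\left(-6 \right)}\right) = 159 \left(\frac{-66 - 76}{-26 + 49} - \frac{1}{26}\right) = 159 \left(- \frac{142}{23} - \frac{1}{26}\right) = 159 \left(- \frac{3715}{598}\right) = - \frac{590685}{598}$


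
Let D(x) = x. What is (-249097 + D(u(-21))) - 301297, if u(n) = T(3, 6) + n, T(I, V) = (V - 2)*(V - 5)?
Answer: -550411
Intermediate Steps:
T(I, V) = (-5 + V)*(-2 + V) (T(I, V) = (-2 + V)*(-5 + V) = (-5 + V)*(-2 + V))
u(n) = 4 + n (u(n) = (10 + 6**2 - 7*6) + n = (10 + 36 - 42) + n = 4 + n)
(-249097 + D(u(-21))) - 301297 = (-249097 + (4 - 21)) - 301297 = (-249097 - 17) - 301297 = -249114 - 301297 = -550411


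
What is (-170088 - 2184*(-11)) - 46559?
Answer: -192623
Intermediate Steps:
(-170088 - 2184*(-11)) - 46559 = (-170088 + 24024) - 46559 = -146064 - 46559 = -192623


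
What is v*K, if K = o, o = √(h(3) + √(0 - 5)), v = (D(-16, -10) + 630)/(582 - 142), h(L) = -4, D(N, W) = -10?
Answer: 31*√(-4 + I*√5)/22 ≈ 0.7605 + 2.919*I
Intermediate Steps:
v = 31/22 (v = (-10 + 630)/(582 - 142) = 620/440 = 620*(1/440) = 31/22 ≈ 1.4091)
o = √(-4 + I*√5) (o = √(-4 + √(0 - 5)) = √(-4 + √(-5)) = √(-4 + I*√5) ≈ 0.53971 + 2.0715*I)
K = √(-4 + I*√5) ≈ 0.53971 + 2.0715*I
v*K = 31*√(-4 + I*√5)/22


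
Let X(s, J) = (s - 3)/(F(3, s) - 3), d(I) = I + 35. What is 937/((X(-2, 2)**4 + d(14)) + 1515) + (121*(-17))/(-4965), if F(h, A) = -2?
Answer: 1574282/1554045 ≈ 1.0130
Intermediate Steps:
d(I) = 35 + I
X(s, J) = 3/5 - s/5 (X(s, J) = (s - 3)/(-2 - 3) = (-3 + s)/(-5) = (-3 + s)*(-1/5) = 3/5 - s/5)
937/((X(-2, 2)**4 + d(14)) + 1515) + (121*(-17))/(-4965) = 937/(((3/5 - 1/5*(-2))**4 + (35 + 14)) + 1515) + (121*(-17))/(-4965) = 937/(((3/5 + 2/5)**4 + 49) + 1515) - 2057*(-1/4965) = 937/((1**4 + 49) + 1515) + 2057/4965 = 937/((1 + 49) + 1515) + 2057/4965 = 937/(50 + 1515) + 2057/4965 = 937/1565 + 2057/4965 = 1574282/1554045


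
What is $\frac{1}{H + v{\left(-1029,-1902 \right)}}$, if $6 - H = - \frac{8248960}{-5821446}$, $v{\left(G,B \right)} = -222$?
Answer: $- \frac{2910723}{632840648} \approx -0.0045995$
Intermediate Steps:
$H = \frac{13339858}{2910723}$ ($H = 6 - - \frac{8248960}{-5821446} = 6 - \left(-8248960\right) \left(- \frac{1}{5821446}\right) = 6 - \frac{4124480}{2910723} = \frac{13339858}{2910723} \approx 4.583$)
$\frac{1}{H + v{\left(-1029,-1902 \right)}} = \frac{1}{\frac{13339858}{2910723} - 222} = \frac{1}{- \frac{632840648}{2910723}} = - \frac{2910723}{632840648}$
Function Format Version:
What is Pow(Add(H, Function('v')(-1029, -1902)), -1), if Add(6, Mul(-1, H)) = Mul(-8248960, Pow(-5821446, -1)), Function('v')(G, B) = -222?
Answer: Rational(-2910723, 632840648) ≈ -0.0045995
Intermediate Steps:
H = Rational(13339858, 2910723) (H = Add(6, Mul(-1, Mul(-8248960, Pow(-5821446, -1)))) = Add(6, Mul(-1, Mul(-8248960, Rational(-1, 5821446)))) = Add(6, Mul(-1, Rational(4124480, 2910723))) = Add(6, Rational(-4124480, 2910723)) = Rational(13339858, 2910723) ≈ 4.5830)
Pow(Add(H, Function('v')(-1029, -1902)), -1) = Pow(Add(Rational(13339858, 2910723), -222), -1) = Pow(Rational(-632840648, 2910723), -1) = Rational(-2910723, 632840648)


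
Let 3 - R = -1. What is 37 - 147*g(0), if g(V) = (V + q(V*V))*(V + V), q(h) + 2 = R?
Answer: 37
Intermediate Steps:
R = 4 (R = 3 - 1*(-1) = 3 + 1 = 4)
q(h) = 2 (q(h) = -2 + 4 = 2)
g(V) = 2*V*(2 + V) (g(V) = (V + 2)*(V + V) = (2 + V)*(2*V) = 2*V*(2 + V))
37 - 147*g(0) = 37 - 294*0*(2 + 0) = 37 - 294*0*2 = 37 - 147*0 = 37 + 0 = 37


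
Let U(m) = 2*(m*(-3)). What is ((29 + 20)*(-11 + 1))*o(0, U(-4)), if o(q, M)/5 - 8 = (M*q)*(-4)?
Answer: -19600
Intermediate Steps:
U(m) = -6*m (U(m) = 2*(-3*m) = -6*m)
o(q, M) = 40 - 20*M*q (o(q, M) = 40 + 5*((M*q)*(-4)) = 40 + 5*(-4*M*q) = 40 - 20*M*q)
((29 + 20)*(-11 + 1))*o(0, U(-4)) = ((29 + 20)*(-11 + 1))*(40 - 20*(-6*(-4))*0) = (49*(-10))*(40 - 20*24*0) = -490*(40 + 0) = -490*40 = -19600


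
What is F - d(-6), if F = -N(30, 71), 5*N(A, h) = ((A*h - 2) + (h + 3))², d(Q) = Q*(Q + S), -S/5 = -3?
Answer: -4848534/5 ≈ -9.6971e+5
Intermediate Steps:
S = 15 (S = -5*(-3) = 15)
d(Q) = Q*(15 + Q) (d(Q) = Q*(Q + 15) = Q*(15 + Q))
N(A, h) = (1 + h + A*h)²/5 (N(A, h) = ((A*h - 2) + (h + 3))²/5 = ((-2 + A*h) + (3 + h))²/5 = (1 + h + A*h)²/5)
F = -4848804/5 (F = -(1 + 71 + 30*71)²/5 = -(1 + 71 + 2130)²/5 = -2202²/5 = -4848804/5 ≈ -9.6976e+5)
F - d(-6) = -4848804/5 - (-6)*(15 - 6) = -4848804/5 - (-6)*9 = -4848804/5 - 1*(-54) = -4848804/5 + 54 = -4848534/5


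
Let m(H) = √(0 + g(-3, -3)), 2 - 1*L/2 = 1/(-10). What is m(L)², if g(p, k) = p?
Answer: -3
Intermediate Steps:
L = 21/5 (L = 4 - 2/(-10) = 4 - 2*(-⅒) = 4 + ⅕ = 21/5 ≈ 4.2000)
m(H) = I*√3 (m(H) = √(0 - 3) = √(-3) = I*√3)
m(L)² = (I*√3)² = -3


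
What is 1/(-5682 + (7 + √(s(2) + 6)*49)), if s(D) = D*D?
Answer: -1135/6436323 - 49*√10/32181615 ≈ -0.00018116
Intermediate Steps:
s(D) = D²
1/(-5682 + (7 + √(s(2) + 6)*49)) = 1/(-5682 + (7 + √(2² + 6)*49)) = 1/(-5682 + (7 + √(4 + 6)*49)) = 1/(-5682 + (7 + √10*49)) = 1/(-5682 + (7 + 49*√10)) = 1/(-5675 + 49*√10)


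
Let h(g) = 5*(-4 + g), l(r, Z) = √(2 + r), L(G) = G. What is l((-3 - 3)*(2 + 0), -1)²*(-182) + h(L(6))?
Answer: 1830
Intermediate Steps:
h(g) = -20 + 5*g
l((-3 - 3)*(2 + 0), -1)²*(-182) + h(L(6)) = (√(2 + (-3 - 3)*(2 + 0)))²*(-182) + (-20 + 5*6) = (√(2 - 6*2))²*(-182) + (-20 + 30) = (√(2 - 12))²*(-182) + 10 = (√(-10))²*(-182) + 10 = (I*√10)²*(-182) + 10 = -10*(-182) + 10 = 1820 + 10 = 1830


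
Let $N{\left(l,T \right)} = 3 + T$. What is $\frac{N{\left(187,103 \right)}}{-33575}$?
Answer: $- \frac{106}{33575} \approx -0.0031571$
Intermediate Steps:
$\frac{N{\left(187,103 \right)}}{-33575} = \frac{3 + 103}{-33575} = 106 \left(- \frac{1}{33575}\right) = - \frac{106}{33575}$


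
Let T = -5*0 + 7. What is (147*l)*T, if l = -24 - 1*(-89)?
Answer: 66885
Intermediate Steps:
T = 7 (T = 0 + 7 = 7)
l = 65 (l = -24 + 89 = 65)
(147*l)*T = (147*65)*7 = 9555*7 = 66885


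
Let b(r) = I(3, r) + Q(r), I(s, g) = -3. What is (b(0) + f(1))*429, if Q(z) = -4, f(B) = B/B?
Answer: -2574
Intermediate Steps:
f(B) = 1
b(r) = -7 (b(r) = -3 - 4 = -7)
(b(0) + f(1))*429 = (-7 + 1)*429 = -6*429 = -2574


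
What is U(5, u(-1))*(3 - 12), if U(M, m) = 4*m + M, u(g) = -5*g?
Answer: -225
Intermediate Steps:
U(M, m) = M + 4*m
U(5, u(-1))*(3 - 12) = (5 + 4*(-5*(-1)))*(3 - 12) = (5 + 4*5)*(-9) = (5 + 20)*(-9) = 25*(-9) = -225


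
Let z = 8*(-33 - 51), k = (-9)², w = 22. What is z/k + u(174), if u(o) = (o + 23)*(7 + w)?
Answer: 154027/27 ≈ 5704.7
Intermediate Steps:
k = 81
z = -672 (z = 8*(-84) = -672)
u(o) = 667 + 29*o (u(o) = (o + 23)*(7 + 22) = (23 + o)*29 = 667 + 29*o)
z/k + u(174) = -672/81 + (667 + 29*174) = -672*1/81 + (667 + 5046) = -224/27 + 5713 = 154027/27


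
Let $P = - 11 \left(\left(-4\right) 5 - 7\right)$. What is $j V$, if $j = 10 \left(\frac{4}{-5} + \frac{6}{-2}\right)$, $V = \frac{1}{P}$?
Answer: $- \frac{38}{297} \approx -0.12795$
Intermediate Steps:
$P = 297$ ($P = - 11 \left(-20 - 7\right) = \left(-11\right) \left(-27\right) = 297$)
$V = \frac{1}{297} \approx 0.003367$
$j = -38$ ($j = 10 \left(4 \left(- \frac{1}{5}\right) + 6 \left(- \frac{1}{2}\right)\right) = 10 \left(- \frac{4}{5} - 3\right) = 10 \left(- \frac{19}{5}\right) = -38$)
$j V = \left(-38\right) \frac{1}{297} = - \frac{38}{297}$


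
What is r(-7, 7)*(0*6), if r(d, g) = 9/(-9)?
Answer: 0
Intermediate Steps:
r(d, g) = -1 (r(d, g) = 9*(-1/9) = -1)
r(-7, 7)*(0*6) = -0*6 = -1*0 = 0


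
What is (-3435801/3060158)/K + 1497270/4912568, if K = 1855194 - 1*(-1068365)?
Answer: 3348846931663703493/10987636834181065724 ≈ 0.30478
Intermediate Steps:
K = 2923559 (K = 1855194 + 1068365 = 2923559)
(-3435801/3060158)/K + 1497270/4912568 = -3435801/3060158/2923559 + 1497270/4912568 = -3435801*1/3060158*(1/2923559) + 1497270*(1/4912568) = -3435801/3060158*1/2923559 + 748635/2456284 = -3435801/8946552462322 + 748635/2456284 = 3348846931663703493/10987636834181065724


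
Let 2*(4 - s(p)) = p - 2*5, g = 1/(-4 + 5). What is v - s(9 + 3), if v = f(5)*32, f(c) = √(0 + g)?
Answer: 29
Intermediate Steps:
g = 1 (g = 1/1 = 1)
f(c) = 1 (f(c) = √(0 + 1) = √1 = 1)
v = 32 (v = 1*32 = 32)
s(p) = 9 - p/2 (s(p) = 4 - (p - 2*5)/2 = 4 - (p - 10)/2 = 4 - (-10 + p)/2 = 4 + (5 - p/2) = 9 - p/2)
v - s(9 + 3) = 32 - (9 - (9 + 3)/2) = 32 - (9 - ½*12) = 32 - (9 - 6) = 32 - 1*3 = 32 - 3 = 29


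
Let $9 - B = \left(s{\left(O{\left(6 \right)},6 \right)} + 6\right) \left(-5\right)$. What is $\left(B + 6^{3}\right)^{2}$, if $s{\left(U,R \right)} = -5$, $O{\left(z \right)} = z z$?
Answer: $52900$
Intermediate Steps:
$O{\left(z \right)} = z^{2}$
$B = 14$ ($B = 9 - \left(-5 + 6\right) \left(-5\right) = 9 - 1 \left(-5\right) = 9 - -5 = 9 + 5 = 14$)
$\left(B + 6^{3}\right)^{2} = \left(14 + 6^{3}\right)^{2} = \left(14 + 216\right)^{2} = 230^{2} = 52900$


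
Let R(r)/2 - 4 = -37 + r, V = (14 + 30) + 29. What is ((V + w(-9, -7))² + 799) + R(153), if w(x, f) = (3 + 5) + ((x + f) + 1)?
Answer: 5395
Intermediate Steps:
w(x, f) = 9 + f + x (w(x, f) = 8 + ((f + x) + 1) = 8 + (1 + f + x) = 9 + f + x)
V = 73 (V = 44 + 29 = 73)
R(r) = -66 + 2*r (R(r) = 8 + 2*(-37 + r) = 8 + (-74 + 2*r) = -66 + 2*r)
((V + w(-9, -7))² + 799) + R(153) = ((73 + (9 - 7 - 9))² + 799) + (-66 + 2*153) = ((73 - 7)² + 799) + (-66 + 306) = (66² + 799) + 240 = (4356 + 799) + 240 = 5155 + 240 = 5395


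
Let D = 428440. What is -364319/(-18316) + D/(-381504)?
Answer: 4098182773/218363352 ≈ 18.768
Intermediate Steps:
-364319/(-18316) + D/(-381504) = -364319/(-18316) + 428440/(-381504) = -364319*(-1/18316) + 428440*(-1/381504) = 364319/18316 - 53555/47688 = 4098182773/218363352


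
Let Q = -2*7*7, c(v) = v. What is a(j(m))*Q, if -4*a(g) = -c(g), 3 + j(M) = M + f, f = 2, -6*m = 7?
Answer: 637/12 ≈ 53.083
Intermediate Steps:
m = -7/6 (m = -⅙*7 = -7/6 ≈ -1.1667)
j(M) = -1 + M (j(M) = -3 + (M + 2) = -3 + (2 + M) = -1 + M)
Q = -98 (Q = -14*7 = -98)
a(g) = g/4 (a(g) = -(-1)*g/4 = g/4)
a(j(m))*Q = ((-1 - 7/6)/4)*(-98) = ((¼)*(-13/6))*(-98) = -13/24*(-98) = 637/12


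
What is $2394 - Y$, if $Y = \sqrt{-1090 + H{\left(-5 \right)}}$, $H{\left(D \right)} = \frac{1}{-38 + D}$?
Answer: $2394 - \frac{i \sqrt{2015453}}{43} \approx 2394.0 - 33.016 i$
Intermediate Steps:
$Y = \frac{i \sqrt{2015453}}{43}$ ($Y = \sqrt{-1090 + \frac{1}{-38 - 5}} = \sqrt{-1090 + \frac{1}{-43}} = \sqrt{-1090 - \frac{1}{43}} = \sqrt{- \frac{46871}{43}} = \frac{i \sqrt{2015453}}{43} \approx 33.016 i$)
$2394 - Y = 2394 - \frac{i \sqrt{2015453}}{43}$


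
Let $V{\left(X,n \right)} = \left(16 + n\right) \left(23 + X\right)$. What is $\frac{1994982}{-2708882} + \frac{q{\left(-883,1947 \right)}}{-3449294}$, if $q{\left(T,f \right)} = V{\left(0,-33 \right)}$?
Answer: $- \frac{312737284993}{424715019514} \approx -0.73635$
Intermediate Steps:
$q{\left(T,f \right)} = -391$ ($q{\left(T,f \right)} = 368 + 16 \cdot 0 + 23 \left(-33\right) + 0 \left(-33\right) = 368 + 0 - 759 + 0 = -391$)
$\frac{1994982}{-2708882} + \frac{q{\left(-883,1947 \right)}}{-3449294} = \frac{1994982}{-2708882} - \frac{391}{-3449294} = 1994982 \left(- \frac{1}{2708882}\right) - - \frac{391}{3449294} = - \frac{90681}{123131} + \frac{391}{3449294} = - \frac{312737284993}{424715019514}$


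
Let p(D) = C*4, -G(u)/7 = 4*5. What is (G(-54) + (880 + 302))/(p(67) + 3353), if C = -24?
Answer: 1042/3257 ≈ 0.31993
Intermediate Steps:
G(u) = -140 (G(u) = -28*5 = -7*20 = -140)
p(D) = -96 (p(D) = -24*4 = -96)
(G(-54) + (880 + 302))/(p(67) + 3353) = (-140 + (880 + 302))/(-96 + 3353) = (-140 + 1182)/3257 = 1042*(1/3257) = 1042/3257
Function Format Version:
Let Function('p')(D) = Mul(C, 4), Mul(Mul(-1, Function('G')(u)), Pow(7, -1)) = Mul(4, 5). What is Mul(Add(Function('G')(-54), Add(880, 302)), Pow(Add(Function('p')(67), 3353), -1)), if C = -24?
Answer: Rational(1042, 3257) ≈ 0.31993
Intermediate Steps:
Function('G')(u) = -140 (Function('G')(u) = Mul(-7, Mul(4, 5)) = Mul(-7, 20) = -140)
Function('p')(D) = -96 (Function('p')(D) = Mul(-24, 4) = -96)
Mul(Add(Function('G')(-54), Add(880, 302)), Pow(Add(Function('p')(67), 3353), -1)) = Mul(Add(-140, Add(880, 302)), Pow(Add(-96, 3353), -1)) = Mul(Add(-140, 1182), Pow(3257, -1)) = Mul(1042, Rational(1, 3257)) = Rational(1042, 3257)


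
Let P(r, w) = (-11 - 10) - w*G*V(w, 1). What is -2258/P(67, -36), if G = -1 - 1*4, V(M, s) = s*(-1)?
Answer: -2258/159 ≈ -14.201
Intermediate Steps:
V(M, s) = -s
G = -5 (G = -1 - 4 = -5)
P(r, w) = -21 - 5*w (P(r, w) = (-11 - 10) - w*(-5)*(-1*1) = -21 - (-5*w)*(-1) = -21 - 5*w)
-2258/P(67, -36) = -2258/(-21 - 5*(-36)) = -2258/(-21 + 180) = -2258/159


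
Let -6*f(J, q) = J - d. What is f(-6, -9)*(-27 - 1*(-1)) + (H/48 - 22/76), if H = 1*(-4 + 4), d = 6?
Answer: -1987/38 ≈ -52.289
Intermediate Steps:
H = 0 (H = 1*0 = 0)
f(J, q) = 1 - J/6 (f(J, q) = -(J - 1*6)/6 = -(J - 6)/6 = -(-6 + J)/6 = 1 - J/6)
f(-6, -9)*(-27 - 1*(-1)) + (H/48 - 22/76) = (1 - ⅙*(-6))*(-27 - 1*(-1)) + (0/48 - 22/76) = (1 + 1)*(-27 + 1) + (0*(1/48) - 22*1/76) = 2*(-26) + (0 - 11/38) = -52 - 11/38 = -1987/38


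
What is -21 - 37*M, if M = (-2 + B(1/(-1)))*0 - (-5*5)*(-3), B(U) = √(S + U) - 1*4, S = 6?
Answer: 2754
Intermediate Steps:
B(U) = -4 + √(6 + U) (B(U) = √(6 + U) - 1*4 = √(6 + U) - 4 = -4 + √(6 + U))
M = -75 (M = (-2 + (-4 + √(6 + 1/(-1))))*0 - (-5*5)*(-3) = (-2 + (-4 + √(6 - 1)))*0 - (-25)*(-3) = (-2 + (-4 + √5))*0 - 1*75 = (-6 + √5)*0 - 75 = 0 - 75 = -75)
-21 - 37*M = -21 - 37*(-75) = -21 + 2775 = 2754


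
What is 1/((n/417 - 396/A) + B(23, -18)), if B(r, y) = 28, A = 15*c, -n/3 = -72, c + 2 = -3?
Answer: 3475/117448 ≈ 0.029588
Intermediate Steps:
c = -5 (c = -2 - 3 = -5)
n = 216 (n = -3*(-72) = 216)
A = -75 (A = 15*(-5) = -75)
1/((n/417 - 396/A) + B(23, -18)) = 1/((216/417 - 396/(-75)) + 28) = 1/((216*(1/417) - 396*(-1/75)) + 28) = 1/((72/139 + 132/25) + 28) = 1/(20148/3475 + 28) = 1/(117448/3475) = 3475/117448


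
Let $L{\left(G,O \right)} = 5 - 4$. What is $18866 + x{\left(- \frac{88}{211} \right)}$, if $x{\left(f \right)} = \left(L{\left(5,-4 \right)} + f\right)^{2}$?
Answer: $\frac{839948315}{44521} \approx 18866.0$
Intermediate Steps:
$L{\left(G,O \right)} = 1$ ($L{\left(G,O \right)} = 5 - 4 = 1$)
$x{\left(f \right)} = \left(1 + f\right)^{2}$
$18866 + x{\left(- \frac{88}{211} \right)} = 18866 + \left(1 - \frac{88}{211}\right)^{2} = 18866 + \left(\frac{123}{211}\right)^{2} = 18866 + \frac{15129}{44521} = \frac{839948315}{44521}$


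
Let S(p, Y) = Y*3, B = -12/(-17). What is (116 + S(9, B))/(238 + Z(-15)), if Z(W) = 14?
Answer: 502/1071 ≈ 0.46872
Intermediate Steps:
B = 12/17 (B = -12*(-1/17) = 12/17 ≈ 0.70588)
S(p, Y) = 3*Y
(116 + S(9, B))/(238 + Z(-15)) = (116 + 3*(12/17))/(238 + 14) = (116 + 36/17)/252 = (2008/17)*(1/252) = 502/1071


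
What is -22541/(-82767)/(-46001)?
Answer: -22541/3807364767 ≈ -5.9204e-6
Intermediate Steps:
-22541/(-82767)/(-46001) = -22541*(-1/82767)*(-1/46001) = (22541/82767)*(-1/46001) = -22541/3807364767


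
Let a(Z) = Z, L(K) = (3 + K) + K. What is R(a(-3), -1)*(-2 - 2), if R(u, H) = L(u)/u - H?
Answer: -8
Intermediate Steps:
L(K) = 3 + 2*K
R(u, H) = -H + (3 + 2*u)/u (R(u, H) = (3 + 2*u)/u - H = -H + (3 + 2*u)/u)
R(a(-3), -1)*(-2 - 2) = (2 - 1*(-1) + 3/(-3))*(-2 - 2) = (2 + 1 + 3*(-⅓))*(-4) = (2 + 1 - 1)*(-4) = 2*(-4) = -8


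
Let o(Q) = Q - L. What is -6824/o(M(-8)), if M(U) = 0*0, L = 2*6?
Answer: 1706/3 ≈ 568.67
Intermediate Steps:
L = 12
M(U) = 0
o(Q) = -12 + Q (o(Q) = Q - 1*12 = Q - 12 = -12 + Q)
-6824/o(M(-8)) = -6824/(-12 + 0) = -6824/(-12) = -6824*(-1/12) = 1706/3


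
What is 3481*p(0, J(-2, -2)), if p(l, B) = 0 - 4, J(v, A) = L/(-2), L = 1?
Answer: -13924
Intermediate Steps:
J(v, A) = -1/2 (J(v, A) = 1/(-2) = 1*(-1/2) = -1/2)
p(l, B) = -4
3481*p(0, J(-2, -2)) = 3481*(-4) = -13924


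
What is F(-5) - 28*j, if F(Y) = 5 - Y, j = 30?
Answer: -830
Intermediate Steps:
F(-5) - 28*j = (5 - 1*(-5)) - 28*30 = (5 + 5) - 840 = 10 - 840 = -830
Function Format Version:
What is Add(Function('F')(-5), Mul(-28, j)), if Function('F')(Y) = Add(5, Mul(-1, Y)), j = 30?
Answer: -830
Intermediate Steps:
Add(Function('F')(-5), Mul(-28, j)) = Add(Add(5, Mul(-1, -5)), Mul(-28, 30)) = Add(Add(5, 5), -840) = Add(10, -840) = -830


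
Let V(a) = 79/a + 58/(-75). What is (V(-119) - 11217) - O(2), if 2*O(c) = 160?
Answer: -100838552/8925 ≈ -11298.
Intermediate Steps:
V(a) = -58/75 + 79/a (V(a) = 79/a + 58*(-1/75) = 79/a - 58/75 = -58/75 + 79/a)
O(c) = 80 (O(c) = (1/2)*160 = 80)
(V(-119) - 11217) - O(2) = ((-58/75 + 79/(-119)) - 11217) - 1*80 = ((-58/75 + 79*(-1/119)) - 11217) - 80 = ((-58/75 - 79/119) - 11217) - 80 = (-12827/8925 - 11217) - 80 = -100124552/8925 - 80 = -100838552/8925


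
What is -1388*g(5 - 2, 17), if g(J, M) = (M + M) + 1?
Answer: -48580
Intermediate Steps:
g(J, M) = 1 + 2*M (g(J, M) = 2*M + 1 = 1 + 2*M)
-1388*g(5 - 2, 17) = -1388*(1 + 2*17) = -1388*(1 + 34) = -1388*35 = -48580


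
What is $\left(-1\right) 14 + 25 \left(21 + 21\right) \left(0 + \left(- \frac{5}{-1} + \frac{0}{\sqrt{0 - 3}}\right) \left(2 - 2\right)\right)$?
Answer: $-14$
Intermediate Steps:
$\left(-1\right) 14 + 25 \left(21 + 21\right) \left(0 + \left(- \frac{5}{-1} + \frac{0}{\sqrt{0 - 3}}\right) \left(2 - 2\right)\right) = -14 + 25 \cdot 42 \left(0 + \left(\left(-5\right) \left(-1\right) + \frac{0}{\sqrt{-3}}\right) 0\right) = -14 + 25 \cdot 42 \left(0 + \left(5 + \frac{0}{i \sqrt{3}}\right) 0\right) = -14 + 25 \cdot 42 \left(0 + \left(5 + 0 \left(- \frac{i \sqrt{3}}{3}\right)\right) 0\right) = -14 + 25 \cdot 42 \left(0 + \left(5 + 0\right) 0\right) = -14 + 25 \cdot 42 \left(0 + 5 \cdot 0\right) = -14 + 25 \cdot 42 \left(0 + 0\right) = -14 + 25 \cdot 42 \cdot 0 = -14 + 25 \cdot 0 = -14 + 0 = -14$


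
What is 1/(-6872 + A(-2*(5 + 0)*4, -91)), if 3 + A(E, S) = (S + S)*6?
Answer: -1/7967 ≈ -0.00012552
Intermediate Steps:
A(E, S) = -3 + 12*S (A(E, S) = -3 + (S + S)*6 = -3 + (2*S)*6 = -3 + 12*S)
1/(-6872 + A(-2*(5 + 0)*4, -91)) = 1/(-6872 + (-3 + 12*(-91))) = 1/(-6872 + (-3 - 1092)) = 1/(-6872 - 1095) = 1/(-7967) = -1/7967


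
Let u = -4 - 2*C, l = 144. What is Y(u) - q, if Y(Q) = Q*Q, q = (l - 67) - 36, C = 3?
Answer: 59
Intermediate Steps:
u = -10 (u = -4 - 2*3 = -4 - 6 = -10)
q = 41 (q = (144 - 67) - 36 = 77 - 36 = 41)
Y(Q) = Q²
Y(u) - q = (-10)² - 1*41 = 100 - 41 = 59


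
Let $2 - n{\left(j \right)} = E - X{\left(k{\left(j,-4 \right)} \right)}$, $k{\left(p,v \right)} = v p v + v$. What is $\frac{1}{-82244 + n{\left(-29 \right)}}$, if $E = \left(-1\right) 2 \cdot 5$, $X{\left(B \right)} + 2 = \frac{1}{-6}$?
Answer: $- \frac{6}{493405} \approx -1.216 \cdot 10^{-5}$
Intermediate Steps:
$k{\left(p,v \right)} = v + p v^{2}$ ($k{\left(p,v \right)} = p v v + v = p v^{2} + v = v + p v^{2}$)
$X{\left(B \right)} = - \frac{13}{6}$ ($X{\left(B \right)} = -2 + \frac{1}{-6} = -2 - \frac{1}{6} = - \frac{13}{6}$)
$E = -10$ ($E = \left(-2\right) 5 = -10$)
$n{\left(j \right)} = \frac{59}{6}$ ($n{\left(j \right)} = 2 - \left(-10 - - \frac{13}{6}\right) = 2 - \left(-10 + \frac{13}{6}\right) = 2 - - \frac{47}{6} = 2 + \frac{47}{6} = \frac{59}{6}$)
$\frac{1}{-82244 + n{\left(-29 \right)}} = \frac{1}{-82244 + \frac{59}{6}} = \frac{1}{- \frac{493405}{6}} = - \frac{6}{493405}$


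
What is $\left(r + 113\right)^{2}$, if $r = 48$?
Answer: $25921$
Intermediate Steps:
$\left(r + 113\right)^{2} = \left(48 + 113\right)^{2} = 161^{2} = 25921$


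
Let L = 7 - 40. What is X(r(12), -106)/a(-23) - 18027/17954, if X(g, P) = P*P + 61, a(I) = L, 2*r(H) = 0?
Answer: -18492839/53862 ≈ -343.34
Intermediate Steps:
r(H) = 0 (r(H) = (½)*0 = 0)
L = -33
a(I) = -33
X(g, P) = 61 + P² (X(g, P) = P² + 61 = 61 + P²)
X(r(12), -106)/a(-23) - 18027/17954 = (61 + (-106)²)/(-33) - 18027/17954 = (61 + 11236)*(-1/33) - 18027*1/17954 = 11297*(-1/33) - 18027/17954 = -1027/3 - 18027/17954 = -18492839/53862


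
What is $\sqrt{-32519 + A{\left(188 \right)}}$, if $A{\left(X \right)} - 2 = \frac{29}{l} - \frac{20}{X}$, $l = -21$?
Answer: $\frac{i \sqrt{31678502289}}{987} \approx 180.33 i$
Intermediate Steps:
$A{\left(X \right)} = \frac{13}{21} - \frac{20}{X}$ ($A{\left(X \right)} = 2 + \left(\frac{29}{-21} - \frac{20}{X}\right) = 2 + \left(29 \left(- \frac{1}{21}\right) - \frac{20}{X}\right) = 2 - \left(\frac{29}{21} + \frac{20}{X}\right) = \frac{13}{21} - \frac{20}{X}$)
$\sqrt{-32519 + A{\left(188 \right)}} = \sqrt{-32519 + \left(\frac{13}{21} - \frac{20}{188}\right)} = \sqrt{-32519 + \left(\frac{13}{21} - \frac{5}{47}\right)} = \sqrt{-32519 + \frac{506}{987}} = \sqrt{- \frac{32095747}{987}} = \frac{i \sqrt{31678502289}}{987}$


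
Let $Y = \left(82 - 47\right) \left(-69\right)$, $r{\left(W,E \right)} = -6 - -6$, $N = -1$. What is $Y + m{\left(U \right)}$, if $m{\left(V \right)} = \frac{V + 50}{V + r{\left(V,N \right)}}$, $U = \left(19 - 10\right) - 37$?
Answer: $- \frac{33821}{14} \approx -2415.8$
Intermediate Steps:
$r{\left(W,E \right)} = 0$ ($r{\left(W,E \right)} = -6 + 6 = 0$)
$U = -28$ ($U = 9 - 37 = -28$)
$Y = -2415$ ($Y = 35 \left(-69\right) = -2415$)
$m{\left(V \right)} = \frac{50 + V}{V}$ ($m{\left(V \right)} = \frac{V + 50}{V + 0} = \frac{50 + V}{V}$)
$Y + m{\left(U \right)} = -2415 + \frac{50 - 28}{-28} = -2415 - \frac{11}{14} = - \frac{33821}{14}$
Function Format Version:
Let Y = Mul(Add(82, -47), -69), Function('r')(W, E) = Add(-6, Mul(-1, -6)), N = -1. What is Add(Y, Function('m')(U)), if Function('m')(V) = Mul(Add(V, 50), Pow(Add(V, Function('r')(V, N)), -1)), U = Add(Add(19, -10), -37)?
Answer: Rational(-33821, 14) ≈ -2415.8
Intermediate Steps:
Function('r')(W, E) = 0 (Function('r')(W, E) = Add(-6, 6) = 0)
U = -28 (U = Add(9, -37) = -28)
Y = -2415 (Y = Mul(35, -69) = -2415)
Function('m')(V) = Mul(Pow(V, -1), Add(50, V)) (Function('m')(V) = Mul(Add(V, 50), Pow(Add(V, 0), -1)) = Mul(Add(50, V), Pow(V, -1)) = Mul(Pow(V, -1), Add(50, V)))
Add(Y, Function('m')(U)) = Add(-2415, Mul(Pow(-28, -1), Add(50, -28))) = Add(-2415, Mul(Rational(-1, 28), 22)) = Add(-2415, Rational(-11, 14)) = Rational(-33821, 14)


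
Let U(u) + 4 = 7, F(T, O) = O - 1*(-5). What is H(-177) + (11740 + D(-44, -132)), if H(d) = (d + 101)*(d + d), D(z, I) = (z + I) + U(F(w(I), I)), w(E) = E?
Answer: 38471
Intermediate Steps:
F(T, O) = 5 + O (F(T, O) = O + 5 = 5 + O)
U(u) = 3 (U(u) = -4 + 7 = 3)
D(z, I) = 3 + I + z (D(z, I) = (z + I) + 3 = (I + z) + 3 = 3 + I + z)
H(d) = 2*d*(101 + d) (H(d) = (101 + d)*(2*d) = 2*d*(101 + d))
H(-177) + (11740 + D(-44, -132)) = 2*(-177)*(101 - 177) + (11740 + (3 - 132 - 44)) = 2*(-177)*(-76) + (11740 - 173) = 26904 + 11567 = 38471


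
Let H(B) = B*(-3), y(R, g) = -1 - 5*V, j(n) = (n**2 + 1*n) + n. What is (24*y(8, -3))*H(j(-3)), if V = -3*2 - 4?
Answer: -10584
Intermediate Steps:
V = -10 (V = -6 - 4 = -10)
j(n) = n**2 + 2*n (j(n) = (n**2 + n) + n = (n + n**2) + n = n**2 + 2*n)
y(R, g) = 49 (y(R, g) = -1 - 5*(-10) = -1 + 50 = 49)
H(B) = -3*B
(24*y(8, -3))*H(j(-3)) = (24*49)*(-(-9)*(2 - 3)) = 1176*(-(-9)*(-1)) = 1176*(-3*3) = 1176*(-9) = -10584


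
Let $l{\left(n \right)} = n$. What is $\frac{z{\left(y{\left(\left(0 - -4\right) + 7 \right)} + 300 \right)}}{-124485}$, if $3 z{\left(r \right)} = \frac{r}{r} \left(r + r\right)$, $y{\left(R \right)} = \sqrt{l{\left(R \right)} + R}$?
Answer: $- \frac{40}{24897} - \frac{2 \sqrt{22}}{373455} \approx -0.0016317$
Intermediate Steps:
$y{\left(R \right)} = \sqrt{2} \sqrt{R}$ ($y{\left(R \right)} = \sqrt{R + R} = \sqrt{2 R} = \sqrt{2} \sqrt{R}$)
$z{\left(r \right)} = \frac{2 r}{3}$ ($z{\left(r \right)} = \frac{\frac{r}{r} \left(r + r\right)}{3} = \frac{1 \cdot 2 r}{3} = \frac{2 r}{3}$)
$\frac{z{\left(y{\left(\left(0 - -4\right) + 7 \right)} + 300 \right)}}{-124485} = \frac{\frac{2}{3} \left(\sqrt{2} \sqrt{\left(0 - -4\right) + 7} + 300\right)}{-124485} = \frac{2 \left(\sqrt{2} \sqrt{\left(0 + 4\right) + 7} + 300\right)}{3} \left(- \frac{1}{124485}\right) = \frac{2 \left(\sqrt{2} \sqrt{4 + 7} + 300\right)}{3} \left(- \frac{1}{124485}\right) = \frac{2 \left(\sqrt{2} \sqrt{11} + 300\right)}{3} \left(- \frac{1}{124485}\right) = \frac{2 \left(\sqrt{22} + 300\right)}{3} \left(- \frac{1}{124485}\right) = \frac{2 \left(300 + \sqrt{22}\right)}{3} \left(- \frac{1}{124485}\right) = \left(200 + \frac{2 \sqrt{22}}{3}\right) \left(- \frac{1}{124485}\right) = - \frac{40}{24897} - \frac{2 \sqrt{22}}{373455}$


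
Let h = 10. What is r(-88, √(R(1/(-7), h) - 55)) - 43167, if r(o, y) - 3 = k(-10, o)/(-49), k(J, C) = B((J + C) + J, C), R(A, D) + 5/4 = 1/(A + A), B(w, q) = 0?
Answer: -43164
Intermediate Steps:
R(A, D) = -5/4 + 1/(2*A) (R(A, D) = -5/4 + 1/(A + A) = -5/4 + 1/(2*A))
k(J, C) = 0
r(o, y) = 3 (r(o, y) = 3 + 0/(-49) = 3 + 0*(-1/49) = 3 + 0 = 3)
r(-88, √(R(1/(-7), h) - 55)) - 43167 = 3 - 43167 = -43164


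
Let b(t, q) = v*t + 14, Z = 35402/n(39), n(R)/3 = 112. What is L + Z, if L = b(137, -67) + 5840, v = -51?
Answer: -172643/168 ≈ -1027.6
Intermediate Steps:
n(R) = 336 (n(R) = 3*112 = 336)
Z = 17701/168 (Z = 35402/336 = 35402*(1/336) = 17701/168 ≈ 105.36)
b(t, q) = 14 - 51*t (b(t, q) = -51*t + 14 = 14 - 51*t)
L = -1133 (L = (14 - 51*137) + 5840 = (14 - 6987) + 5840 = -6973 + 5840 = -1133)
L + Z = -1133 + 17701/168 = -172643/168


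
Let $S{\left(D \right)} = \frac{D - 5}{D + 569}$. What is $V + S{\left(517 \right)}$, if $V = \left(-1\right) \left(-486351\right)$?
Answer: $\frac{264088849}{543} \approx 4.8635 \cdot 10^{5}$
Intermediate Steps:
$S{\left(D \right)} = \frac{-5 + D}{569 + D}$
$V = 486351$
$V + S{\left(517 \right)} = 486351 + \frac{-5 + 517}{569 + 517} = 486351 + \frac{1}{1086} \cdot 512 = 486351 + \frac{256}{543} = \frac{264088849}{543}$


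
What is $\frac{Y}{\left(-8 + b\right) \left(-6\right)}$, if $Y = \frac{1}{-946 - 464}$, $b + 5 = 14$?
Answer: $\frac{1}{8460} \approx 0.0001182$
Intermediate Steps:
$b = 9$ ($b = -5 + 14 = 9$)
$Y = - \frac{1}{1410}$ ($Y = \frac{1}{-1410} = - \frac{1}{1410} \approx -0.00070922$)
$\frac{Y}{\left(-8 + b\right) \left(-6\right)} = - \frac{1}{1410 \left(-8 + 9\right) \left(-6\right)} = - \frac{1}{1410 \cdot 1 \left(-6\right)} = - \frac{1}{1410 \left(-6\right)} = \left(- \frac{1}{1410}\right) \left(- \frac{1}{6}\right) = \frac{1}{8460}$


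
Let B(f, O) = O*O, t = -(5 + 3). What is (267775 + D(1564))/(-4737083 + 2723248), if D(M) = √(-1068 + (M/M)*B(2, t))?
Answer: -53555/402767 - 2*I*√251/2013835 ≈ -0.13297 - 1.5734e-5*I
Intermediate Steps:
t = -8 (t = -1*8 = -8)
B(f, O) = O²
D(M) = 2*I*√251 (D(M) = √(-1068 + (M/M)*(-8)²) = √(-1068 + 1*64) = √(-1068 + 64) = √(-1004) = 2*I*√251)
(267775 + D(1564))/(-4737083 + 2723248) = (267775 + 2*I*√251)/(-4737083 + 2723248) = (267775 + 2*I*√251)/(-2013835) = (267775 + 2*I*√251)*(-1/2013835) = -53555/402767 - 2*I*√251/2013835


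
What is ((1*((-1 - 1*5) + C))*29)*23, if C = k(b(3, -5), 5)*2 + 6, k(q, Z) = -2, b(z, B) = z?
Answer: -2668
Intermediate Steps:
C = 2 (C = -2*2 + 6 = -4 + 6 = 2)
((1*((-1 - 1*5) + C))*29)*23 = ((1*((-1 - 1*5) + 2))*29)*23 = ((1*((-1 - 5) + 2))*29)*23 = ((1*(-6 + 2))*29)*23 = ((1*(-4))*29)*23 = -4*29*23 = -116*23 = -2668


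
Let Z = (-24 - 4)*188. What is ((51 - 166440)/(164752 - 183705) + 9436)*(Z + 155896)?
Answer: 26964166908904/18953 ≈ 1.4227e+9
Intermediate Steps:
Z = -5264 (Z = -28*188 = -5264)
((51 - 166440)/(164752 - 183705) + 9436)*(Z + 155896) = ((51 - 166440)/(164752 - 183705) + 9436)*(-5264 + 155896) = (-166389/(-18953) + 9436)*150632 = (-166389*(-1/18953) + 9436)*150632 = (166389/18953 + 9436)*150632 = (179006897/18953)*150632 = 26964166908904/18953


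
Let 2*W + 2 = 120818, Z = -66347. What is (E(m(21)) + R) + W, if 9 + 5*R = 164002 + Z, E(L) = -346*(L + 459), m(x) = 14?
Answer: -418604/5 ≈ -83721.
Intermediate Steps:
W = 60408 (W = -1 + (½)*120818 = -1 + 60409 = 60408)
E(L) = -158814 - 346*L (E(L) = -346*(459 + L) = -158814 - 346*L)
R = 97646/5 (R = -9/5 + (164002 - 66347)/5 = -9/5 + (⅕)*97655 = -9/5 + 19531 = 97646/5 ≈ 19529.)
(E(m(21)) + R) + W = ((-158814 - 346*14) + 97646/5) + 60408 = ((-158814 - 4844) + 97646/5) + 60408 = (-163658 + 97646/5) + 60408 = -720644/5 + 60408 = -418604/5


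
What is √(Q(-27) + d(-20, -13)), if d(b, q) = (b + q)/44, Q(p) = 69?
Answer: √273/2 ≈ 8.2614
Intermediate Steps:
d(b, q) = b/44 + q/44 (d(b, q) = (b + q)*(1/44) = b/44 + q/44)
√(Q(-27) + d(-20, -13)) = √(69 + ((1/44)*(-20) + (1/44)*(-13))) = √(69 + (-5/11 - 13/44)) = √(69 - ¾) = √(273/4) = √273/2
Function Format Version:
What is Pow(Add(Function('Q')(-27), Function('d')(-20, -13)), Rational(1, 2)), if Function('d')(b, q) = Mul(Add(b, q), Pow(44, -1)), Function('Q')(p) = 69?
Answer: Mul(Rational(1, 2), Pow(273, Rational(1, 2))) ≈ 8.2614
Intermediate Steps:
Function('d')(b, q) = Add(Mul(Rational(1, 44), b), Mul(Rational(1, 44), q)) (Function('d')(b, q) = Mul(Add(b, q), Rational(1, 44)) = Add(Mul(Rational(1, 44), b), Mul(Rational(1, 44), q)))
Pow(Add(Function('Q')(-27), Function('d')(-20, -13)), Rational(1, 2)) = Pow(Add(69, Add(Mul(Rational(1, 44), -20), Mul(Rational(1, 44), -13))), Rational(1, 2)) = Pow(Add(69, Add(Rational(-5, 11), Rational(-13, 44))), Rational(1, 2)) = Pow(Add(69, Rational(-3, 4)), Rational(1, 2)) = Pow(Rational(273, 4), Rational(1, 2)) = Mul(Rational(1, 2), Pow(273, Rational(1, 2)))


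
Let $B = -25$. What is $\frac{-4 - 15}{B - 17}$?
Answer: $\frac{19}{42} \approx 0.45238$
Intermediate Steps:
$\frac{-4 - 15}{B - 17} = \frac{-4 - 15}{-25 - 17} = \frac{1}{-42} \left(-19\right) = \left(- \frac{1}{42}\right) \left(-19\right) = \frac{19}{42}$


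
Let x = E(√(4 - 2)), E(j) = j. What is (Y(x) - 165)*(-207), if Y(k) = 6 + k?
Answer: 32913 - 207*√2 ≈ 32620.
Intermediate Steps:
x = √2 (x = √(4 - 2) = √2 ≈ 1.4142)
(Y(x) - 165)*(-207) = ((6 + √2) - 165)*(-207) = (-159 + √2)*(-207) = 32913 - 207*√2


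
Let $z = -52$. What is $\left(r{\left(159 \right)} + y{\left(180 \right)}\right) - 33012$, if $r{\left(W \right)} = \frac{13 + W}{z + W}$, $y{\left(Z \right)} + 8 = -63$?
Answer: $- \frac{3539709}{107} \approx -33081.0$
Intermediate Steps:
$y{\left(Z \right)} = -71$ ($y{\left(Z \right)} = -8 - 63 = -71$)
$r{\left(W \right)} = \frac{13 + W}{-52 + W}$
$\left(r{\left(159 \right)} + y{\left(180 \right)}\right) - 33012 = \left(\frac{13 + 159}{-52 + 159} - 71\right) - 33012 = \left(\frac{1}{107} \cdot 172 - 71\right) - 33012 = \left(\frac{172}{107} - 71\right) - 33012 = - \frac{7425}{107} - 33012 = - \frac{3539709}{107}$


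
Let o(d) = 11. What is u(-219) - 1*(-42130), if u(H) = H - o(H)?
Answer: 41900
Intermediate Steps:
u(H) = -11 + H (u(H) = H - 1*11 = H - 11 = -11 + H)
u(-219) - 1*(-42130) = (-11 - 219) - 1*(-42130) = -230 + 42130 = 41900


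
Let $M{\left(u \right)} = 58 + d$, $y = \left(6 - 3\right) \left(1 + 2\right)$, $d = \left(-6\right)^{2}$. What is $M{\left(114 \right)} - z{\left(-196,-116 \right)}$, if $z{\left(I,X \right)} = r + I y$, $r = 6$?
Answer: $1852$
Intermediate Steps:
$d = 36$
$y = 9$ ($y = 3 \cdot 3 = 9$)
$M{\left(u \right)} = 94$ ($M{\left(u \right)} = 58 + 36 = 94$)
$z{\left(I,X \right)} = 6 + 9 I$ ($z{\left(I,X \right)} = 6 + I 9 = 6 + 9 I$)
$M{\left(114 \right)} - z{\left(-196,-116 \right)} = 94 - \left(6 + 9 \left(-196\right)\right) = 94 - \left(6 - 1764\right) = 94 - -1758 = 94 + 1758 = 1852$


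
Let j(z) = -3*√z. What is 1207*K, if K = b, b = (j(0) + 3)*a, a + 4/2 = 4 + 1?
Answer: 10863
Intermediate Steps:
a = 3 (a = -2 + (4 + 1) = -2 + 5 = 3)
b = 9 (b = (-3*√0 + 3)*3 = (-3*0 + 3)*3 = (0 + 3)*3 = 3*3 = 9)
K = 9
1207*K = 1207*9 = 10863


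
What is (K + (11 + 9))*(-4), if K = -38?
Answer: 72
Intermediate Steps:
(K + (11 + 9))*(-4) = (-38 + (11 + 9))*(-4) = (-38 + 20)*(-4) = -18*(-4) = 72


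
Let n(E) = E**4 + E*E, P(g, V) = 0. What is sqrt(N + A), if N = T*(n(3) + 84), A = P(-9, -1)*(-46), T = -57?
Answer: 3*I*sqrt(1102) ≈ 99.589*I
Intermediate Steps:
n(E) = E**2 + E**4 (n(E) = E**4 + E**2 = E**2 + E**4)
A = 0 (A = 0*(-46) = 0)
N = -9918 (N = -57*((3**2 + 3**4) + 84) = -57*((9 + 81) + 84) = -57*(90 + 84) = -57*174 = -9918)
sqrt(N + A) = sqrt(-9918 + 0) = sqrt(-9918) = 3*I*sqrt(1102)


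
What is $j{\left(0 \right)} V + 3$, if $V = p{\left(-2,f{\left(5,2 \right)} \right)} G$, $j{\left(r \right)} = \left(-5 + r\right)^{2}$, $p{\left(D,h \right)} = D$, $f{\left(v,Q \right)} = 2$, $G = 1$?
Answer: $-47$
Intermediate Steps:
$V = -2$ ($V = \left(-2\right) 1 = -2$)
$j{\left(0 \right)} V + 3 = \left(-5 + 0\right)^{2} \left(-2\right) + 3 = \left(-5\right)^{2} \left(-2\right) + 3 = 25 \left(-2\right) + 3 = -50 + 3 = -47$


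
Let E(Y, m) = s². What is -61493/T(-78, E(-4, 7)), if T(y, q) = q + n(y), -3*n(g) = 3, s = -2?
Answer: -61493/3 ≈ -20498.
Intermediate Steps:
E(Y, m) = 4 (E(Y, m) = (-2)² = 4)
n(g) = -1 (n(g) = -⅓*3 = -1)
T(y, q) = -1 + q (T(y, q) = q - 1 = -1 + q)
-61493/T(-78, E(-4, 7)) = -61493/(-1 + 4) = -61493/3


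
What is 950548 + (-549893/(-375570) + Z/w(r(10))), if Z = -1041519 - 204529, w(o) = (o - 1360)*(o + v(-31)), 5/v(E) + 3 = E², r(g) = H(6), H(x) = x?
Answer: 1390652652524087033/1462762900170 ≈ 9.5070e+5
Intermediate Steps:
r(g) = 6
v(E) = 5/(-3 + E²)
w(o) = (-1360 + o)*(5/958 + o) (w(o) = (o - 1360)*(o + 5/(-3 + (-31)²)) = (-1360 + o)*(o + 5/(-3 + 961)) = (-1360 + o)*(o + 5/958) = (-1360 + o)*(5/958 + o))
Z = -1246048
950548 + (-549893/(-375570) + Z/w(r(10))) = 950548 + (-549893/(-375570) - 1246048/(-3400/479 + 6² - 1302875/958*6)) = 950548 + (-549893*(-1/375570) - 1246048/(-3400/479 + 36 - 3908625/479)) = 950548 + (549893/375570 - 1246048/(-3894781/479)) = 950548 + (549893/375570 - 1246048*(-479/3894781)) = 950548 + (549893/375570 + 596856992/3894781) = 950548 + 226303293293873/1462762900170 = 1390652652524087033/1462762900170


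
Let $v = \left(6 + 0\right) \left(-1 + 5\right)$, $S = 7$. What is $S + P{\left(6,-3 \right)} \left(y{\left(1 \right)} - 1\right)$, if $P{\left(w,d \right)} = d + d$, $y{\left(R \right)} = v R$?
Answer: $-131$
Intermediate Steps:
$v = 24$ ($v = 6 \cdot 4 = 24$)
$y{\left(R \right)} = 24 R$
$P{\left(w,d \right)} = 2 d$
$S + P{\left(6,-3 \right)} \left(y{\left(1 \right)} - 1\right) = 7 + 2 \left(-3\right) \left(24 \cdot 1 - 1\right) = 7 - 6 \left(24 - 1\right) = 7 - 138 = -131$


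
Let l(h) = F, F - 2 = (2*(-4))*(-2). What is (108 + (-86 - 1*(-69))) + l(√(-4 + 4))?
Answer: 109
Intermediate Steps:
F = 18 (F = 2 + (2*(-4))*(-2) = 2 - 8*(-2) = 2 + 16 = 18)
l(h) = 18
(108 + (-86 - 1*(-69))) + l(√(-4 + 4)) = (108 + (-86 - 1*(-69))) + 18 = (108 + (-86 + 69)) + 18 = (108 - 17) + 18 = 91 + 18 = 109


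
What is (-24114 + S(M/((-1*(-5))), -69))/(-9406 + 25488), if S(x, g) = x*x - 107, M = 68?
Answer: -600901/402050 ≈ -1.4946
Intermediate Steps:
S(x, g) = -107 + x**2 (S(x, g) = x**2 - 107 = -107 + x**2)
(-24114 + S(M/((-1*(-5))), -69))/(-9406 + 25488) = (-24114 + (-107 + (68/((-1*(-5))))**2))/(-9406 + 25488) = (-24114 + (-107 + (68/5)**2))/16082 = (-24114 + (-107 + (68*(1/5))**2))*(1/16082) = (-24114 + (-107 + (68/5)**2))*(1/16082) = (-24114 + (-107 + 4624/25))*(1/16082) = (-24114 + 1949/25)*(1/16082) = -600901/25*1/16082 = -600901/402050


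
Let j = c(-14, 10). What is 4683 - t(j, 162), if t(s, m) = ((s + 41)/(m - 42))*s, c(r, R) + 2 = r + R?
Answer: 18739/4 ≈ 4684.8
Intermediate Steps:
c(r, R) = -2 + R + r (c(r, R) = -2 + (r + R) = -2 + (R + r) = -2 + R + r)
j = -6 (j = -2 + 10 - 14 = -6)
t(s, m) = s*(41 + s)/(-42 + m) (t(s, m) = ((41 + s)/(-42 + m))*s = s*(41 + s)/(-42 + m))
4683 - t(j, 162) = 4683 - (-6)*(41 - 6)/(-42 + 162) = 4683 - (-6)*35/120 = 4683 - 1*(-7/4) = 4683 + 7/4 = 18739/4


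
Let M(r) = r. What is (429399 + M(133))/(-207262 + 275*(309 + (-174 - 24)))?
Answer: -429532/176737 ≈ -2.4303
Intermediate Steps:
(429399 + M(133))/(-207262 + 275*(309 + (-174 - 24))) = (429399 + 133)/(-207262 + 275*(309 + (-174 - 24))) = 429532/(-207262 + 275*(309 - 198)) = 429532/(-207262 + 275*111) = 429532/(-207262 + 30525) = 429532/(-176737) = 429532*(-1/176737) = -429532/176737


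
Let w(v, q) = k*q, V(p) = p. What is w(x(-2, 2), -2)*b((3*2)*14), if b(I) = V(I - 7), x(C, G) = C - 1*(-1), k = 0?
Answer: 0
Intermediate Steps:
x(C, G) = 1 + C (x(C, G) = C + 1 = 1 + C)
b(I) = -7 + I (b(I) = I - 7 = -7 + I)
w(v, q) = 0 (w(v, q) = 0*q = 0)
w(x(-2, 2), -2)*b((3*2)*14) = 0*(-7 + (3*2)*14) = 0*(-7 + 6*14) = 0*(-7 + 84) = 0*77 = 0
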